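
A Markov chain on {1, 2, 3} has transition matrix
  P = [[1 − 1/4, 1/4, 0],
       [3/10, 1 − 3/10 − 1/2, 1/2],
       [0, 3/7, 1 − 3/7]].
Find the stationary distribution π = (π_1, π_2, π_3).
π = (36/101, 30/101, 35/101)

This is a birth-death chain on three states, which satisfies detailed balance: π_1 · P_{12} = π_2 · P_{21} and π_2 · P_{23} = π_3 · P_{32}.
From π_1 · 1/4 = π_2 · 3/10: π_2/π_1 = (1/4)/(3/10) = 5/6.
From π_2 · 1/2 = π_3 · 3/7: π_3/π_2 = (1/2)/(3/7) = 7/6.
Take π_1 proportional to 1; then unnormalized π = (1, 5/6, 35/36). Normalize by dividing by the sum 101/36:
  π = (36/101, 30/101, 35/101).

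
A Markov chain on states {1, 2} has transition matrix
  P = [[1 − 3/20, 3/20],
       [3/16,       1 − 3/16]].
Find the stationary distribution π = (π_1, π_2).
π_1 = 5/9, π_2 = 4/9

Solve πP = π with π_1 + π_2 = 1. From πP = π: π_1 · (1 − 3/20) + π_2 · 3/16 = π_1 ⇒ π_2 · 3/16 = π_1 · 3/20 ⇒ π_2/π_1 = (3/20)/(3/16) = 4/5. Together with π_1 + π_2 = 1:
  π_1 = (3/16)/(3/20 + 3/16) = (3/16)/(27/80) = 5/9,
  π_2 = (3/20)/(3/20 + 3/16) = (3/20)/(27/80) = 4/9.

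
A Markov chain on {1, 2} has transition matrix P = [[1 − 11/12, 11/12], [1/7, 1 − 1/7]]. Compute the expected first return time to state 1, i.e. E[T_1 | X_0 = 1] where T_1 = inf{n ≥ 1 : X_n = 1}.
E[T_1 | X_0 = 1] = 1/π_1 = 89/12

For an irreducible recurrent Markov chain with stationary distribution π, E[T_i | X_0 = i] = 1/π_i (Kac's formula). Here π_1 = (1/7)/(11/12 + 1/7) = (1/7)/(89/84) = 12/89, so E[T_1 | X_0 = 1] = 1/π_1 = (11/12 + 1/7)/(1/7) = (89/84)/(1/7) = 89/12.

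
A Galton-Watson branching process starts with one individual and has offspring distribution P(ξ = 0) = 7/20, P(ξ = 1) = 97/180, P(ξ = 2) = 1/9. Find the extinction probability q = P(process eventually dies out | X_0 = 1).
q = 1

Mean offspring μ = 0·7/20 + 1·97/180 + 2·1/9 = 137/180 ≤ 1. For μ ≤ 1 with offspring not concentrated at 1, the Galton-Watson process goes extinct almost surely, so q = 1.
(Algebraic check: The pgf is f(s) = 7/20 + 97/180·s + 1/9·s². The extinction probability q is the smallest fixed point of f in [0, 1]. Setting s = f(s):
  1/9·s² + (97/180 − 1)·s + 7/20 = 0
  1/9·s² − (7/20 + 1/9)·s + 7/20 = 0
which factors as (s − 1)·(1/9·s − 7/20) = 0, giving roots s = 1 and s = (7/20)/(1/9) = 63/20. Since 63/20 ≥ 1, the smallest root in [0, 1] is s = 1.)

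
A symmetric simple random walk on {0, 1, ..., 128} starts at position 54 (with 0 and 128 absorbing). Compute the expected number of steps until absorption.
E[τ | X_0 = 54] = 3996

Let v_k = E[τ | X_0 = k]. Boundary: v_0 = v_128 = 0. Recurrence: v_k = 1 + (v_{k-1} + v_{k+1})/2 for 1 ≤ k ≤ 127. The particular solution to v_k − (v_{k-1} + v_{k+1})/2 = 1 is v_k = −k^2. Adding homogeneous solution A + B k and matching boundaries gives v_k = k (128 − k). Substituting k = 54: v_54 = 54 · 74 = 3996.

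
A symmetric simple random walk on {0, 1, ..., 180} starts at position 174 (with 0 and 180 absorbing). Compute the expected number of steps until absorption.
E[τ | X_0 = 174] = 1044

Let v_k = E[τ | X_0 = k]. Boundary: v_0 = v_180 = 0. Recurrence: v_k = 1 + (v_{k-1} + v_{k+1})/2 for 1 ≤ k ≤ 179. The particular solution to v_k − (v_{k-1} + v_{k+1})/2 = 1 is v_k = −k^2. Adding homogeneous solution A + B k and matching boundaries gives v_k = k (180 − k). Substituting k = 174: v_174 = 174 · 6 = 1044.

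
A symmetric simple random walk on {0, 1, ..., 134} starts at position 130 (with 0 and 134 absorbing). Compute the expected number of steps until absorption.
E[τ | X_0 = 130] = 520

Let v_k = E[τ | X_0 = k]. Boundary: v_0 = v_134 = 0. Recurrence: v_k = 1 + (v_{k-1} + v_{k+1})/2 for 1 ≤ k ≤ 133. The particular solution to v_k − (v_{k-1} + v_{k+1})/2 = 1 is v_k = −k^2. Adding homogeneous solution A + B k and matching boundaries gives v_k = k (134 − k). Substituting k = 130: v_130 = 130 · 4 = 520.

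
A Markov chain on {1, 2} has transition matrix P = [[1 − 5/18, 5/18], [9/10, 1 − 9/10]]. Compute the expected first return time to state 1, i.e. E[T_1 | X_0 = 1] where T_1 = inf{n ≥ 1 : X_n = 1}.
E[T_1 | X_0 = 1] = 1/π_1 = 106/81

For an irreducible recurrent Markov chain with stationary distribution π, E[T_i | X_0 = i] = 1/π_i (Kac's formula). Here π_1 = (9/10)/(5/18 + 9/10) = (9/10)/(53/45) = 81/106, so E[T_1 | X_0 = 1] = 1/π_1 = (5/18 + 9/10)/(9/10) = (53/45)/(9/10) = 106/81.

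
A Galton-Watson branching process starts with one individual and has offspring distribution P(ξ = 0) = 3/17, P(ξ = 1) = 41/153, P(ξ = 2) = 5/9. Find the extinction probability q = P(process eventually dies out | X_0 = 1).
q = 27/85

The pgf is f(s) = 3/17 + 41/153·s + 5/9·s². The extinction probability q is the smallest fixed point of f in [0, 1]. Setting s = f(s):
  5/9·s² + (41/153 − 1)·s + 3/17 = 0
  5/9·s² − (3/17 + 5/9)·s + 3/17 = 0
which factors as (s − 1)·(5/9·s − 3/17) = 0, giving roots s = 1 and s = (3/17)/(5/9) = 27/85.
Mean offspring μ = 41/153 + 2·5/9 = 211/153 > 1 (supercritical), so q < 1. The extinction probability is the smaller root: q = (3/17)/(5/9) = 27/85.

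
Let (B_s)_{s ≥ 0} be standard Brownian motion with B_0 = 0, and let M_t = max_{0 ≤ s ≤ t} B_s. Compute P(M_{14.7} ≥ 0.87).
P(M_{14.7} ≥ 0.87) = 2·P(B_{14.7} ≥ 0.87) = 2(1 − Φ(0.87/√14.7)) ≈ 0.8205

By the reflection principle for Brownian motion, P(M_t ≥ a) = 2 · P(B_t ≥ a) for a ≥ 0. Since B_t ~ N(0, t), P(B_t ≥ 0.87) = 1 − Φ(0.87/√t) = 1 − Φ(0.87/√14.7) = 1 − Φ(0.2269). So
  P(M_{14.7} ≥ 0.87) = 2(1 − Φ(0.2269)) ≈ 0.8205.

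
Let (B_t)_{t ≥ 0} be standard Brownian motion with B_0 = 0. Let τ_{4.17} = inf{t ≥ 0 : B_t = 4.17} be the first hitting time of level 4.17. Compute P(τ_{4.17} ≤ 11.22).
P(τ_{4.17} ≤ 11.22) = 2(1 − Φ(4.17/√11.22)) = 2(1 − Φ(1.2449)) ≈ 0.2132

By the reflection principle for standard BM, P(τ_b ≤ t) = 2 · P(B_t ≥ b). Since B_t ~ N(0, t), P(B_t ≥ 4.17) = 1 − Φ(4.17/√t) = 1 − Φ(4.17/√11.22) = 1 − Φ(1.2449) ≈ 0.10658. Doubling: P(τ_{4.17} ≤ 11.22) ≈ 2 · 0.10658 = 0.21316 ≈ 0.2132.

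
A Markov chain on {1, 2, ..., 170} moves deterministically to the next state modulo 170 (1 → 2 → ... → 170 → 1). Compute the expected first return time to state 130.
E[T_130 | X_0 = 130] = 170

The chain cycles deterministically, so starting at state 130 it returns in exactly 170 steps. Equivalently, the stationary distribution is uniform π_j = 1/170 for every state j, so by Kac's formula E[T_130] = 1/π_130 = 170.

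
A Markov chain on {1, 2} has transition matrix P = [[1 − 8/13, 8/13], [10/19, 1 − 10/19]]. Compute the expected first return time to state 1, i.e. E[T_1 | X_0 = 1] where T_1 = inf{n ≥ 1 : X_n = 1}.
E[T_1 | X_0 = 1] = 1/π_1 = 141/65

For an irreducible recurrent Markov chain with stationary distribution π, E[T_i | X_0 = i] = 1/π_i (Kac's formula). Here π_1 = (10/19)/(8/13 + 10/19) = (10/19)/(282/247) = 65/141, so E[T_1 | X_0 = 1] = 1/π_1 = (8/13 + 10/19)/(10/19) = (282/247)/(10/19) = 141/65.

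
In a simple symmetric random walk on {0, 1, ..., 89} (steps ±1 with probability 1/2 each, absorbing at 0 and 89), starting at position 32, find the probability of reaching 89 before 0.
P(hit 89 before 0) = 32/89

Let u_k = P(hit 89 before 0 | start at k). Then u_0 = 0, u_89 = 1, and u_k = u_{k-1}/2 + u_{k+1}/2 for 1 ≤ k ≤ 88. This harmonic recurrence is solved by u_k = k/89, giving u_32 = 32/89.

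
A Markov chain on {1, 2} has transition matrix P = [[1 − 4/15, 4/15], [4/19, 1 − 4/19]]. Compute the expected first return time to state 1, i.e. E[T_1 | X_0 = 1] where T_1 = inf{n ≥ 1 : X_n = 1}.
E[T_1 | X_0 = 1] = 1/π_1 = 34/15

For an irreducible recurrent Markov chain with stationary distribution π, E[T_i | X_0 = i] = 1/π_i (Kac's formula). Here π_1 = (4/19)/(4/15 + 4/19) = (4/19)/(136/285) = 15/34, so E[T_1 | X_0 = 1] = 1/π_1 = (4/15 + 4/19)/(4/19) = (136/285)/(4/19) = 34/15.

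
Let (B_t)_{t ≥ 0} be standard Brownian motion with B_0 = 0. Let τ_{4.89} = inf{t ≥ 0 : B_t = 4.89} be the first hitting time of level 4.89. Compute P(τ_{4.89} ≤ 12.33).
P(τ_{4.89} ≤ 12.33) = 2(1 − Φ(4.89/√12.33)) = 2(1 − Φ(1.3926)) ≈ 0.1637

By the reflection principle for standard BM, P(τ_b ≤ t) = 2 · P(B_t ≥ b). Since B_t ~ N(0, t), P(B_t ≥ 4.89) = 1 − Φ(4.89/√t) = 1 − Φ(4.89/√12.33) = 1 − Φ(1.3926) ≈ 0.08187. Doubling: P(τ_{4.89} ≤ 12.33) ≈ 2 · 0.08187 = 0.16374 ≈ 0.1637.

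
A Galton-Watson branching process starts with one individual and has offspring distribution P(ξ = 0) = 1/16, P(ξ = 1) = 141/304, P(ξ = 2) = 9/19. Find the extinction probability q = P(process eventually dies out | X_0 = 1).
q = 19/144

The pgf is f(s) = 1/16 + 141/304·s + 9/19·s². The extinction probability q is the smallest fixed point of f in [0, 1]. Setting s = f(s):
  9/19·s² + (141/304 − 1)·s + 1/16 = 0
  9/19·s² − (1/16 + 9/19)·s + 1/16 = 0
which factors as (s − 1)·(9/19·s − 1/16) = 0, giving roots s = 1 and s = (1/16)/(9/19) = 19/144.
Mean offspring μ = 141/304 + 2·9/19 = 429/304 > 1 (supercritical), so q < 1. The extinction probability is the smaller root: q = (1/16)/(9/19) = 19/144.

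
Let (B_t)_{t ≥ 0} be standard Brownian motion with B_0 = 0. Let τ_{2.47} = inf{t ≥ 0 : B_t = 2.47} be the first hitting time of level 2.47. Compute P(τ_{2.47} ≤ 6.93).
P(τ_{2.47} ≤ 6.93) = 2(1 − Φ(2.47/√6.93)) = 2(1 − Φ(0.9383)) ≈ 0.3481

By the reflection principle for standard BM, P(τ_b ≤ t) = 2 · P(B_t ≥ b). Since B_t ~ N(0, t), P(B_t ≥ 2.47) = 1 − Φ(2.47/√t) = 1 − Φ(2.47/√6.93) = 1 − Φ(0.9383) ≈ 0.17405. Doubling: P(τ_{2.47} ≤ 6.93) ≈ 2 · 0.17405 = 0.34810 ≈ 0.3481.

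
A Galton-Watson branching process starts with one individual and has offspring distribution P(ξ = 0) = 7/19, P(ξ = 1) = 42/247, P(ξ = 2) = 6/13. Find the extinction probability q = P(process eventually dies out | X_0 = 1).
q = 91/114

The pgf is f(s) = 7/19 + 42/247·s + 6/13·s². The extinction probability q is the smallest fixed point of f in [0, 1]. Setting s = f(s):
  6/13·s² + (42/247 − 1)·s + 7/19 = 0
  6/13·s² − (7/19 + 6/13)·s + 7/19 = 0
which factors as (s − 1)·(6/13·s − 7/19) = 0, giving roots s = 1 and s = (7/19)/(6/13) = 91/114.
Mean offspring μ = 42/247 + 2·6/13 = 270/247 > 1 (supercritical), so q < 1. The extinction probability is the smaller root: q = (7/19)/(6/13) = 91/114.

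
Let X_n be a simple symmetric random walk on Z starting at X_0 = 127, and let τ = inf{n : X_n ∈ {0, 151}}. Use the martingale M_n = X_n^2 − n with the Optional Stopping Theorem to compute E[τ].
E[τ] = 3048

M_n = X_n^2 − n is a martingale (since E[X_{n+1}^2 | F_n] = X_n^2 + 1). By OST (τ has finite mean in a bounded region), E[M_τ] = E[M_0] = X_0^2 − 0 = 127^2 = 16129. Also E[M_τ] = E[X_τ^2] − E[τ]. The walk exits at 0 or 151, with P(hit 151 first) = 127/151, so E[X_τ^2] = 151^2 · 127/151 + 0 = 19177. Thus E[τ] = E[X_τ^2] − E[M_τ] = 19177 − 16129 = 3048 = 127(151 − 127) = 3048.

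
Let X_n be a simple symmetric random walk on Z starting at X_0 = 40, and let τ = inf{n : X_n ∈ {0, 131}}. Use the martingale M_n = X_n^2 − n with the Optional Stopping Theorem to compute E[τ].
E[τ] = 3640

M_n = X_n^2 − n is a martingale (since E[X_{n+1}^2 | F_n] = X_n^2 + 1). By OST (τ has finite mean in a bounded region), E[M_τ] = E[M_0] = X_0^2 − 0 = 40^2 = 1600. Also E[M_τ] = E[X_τ^2] − E[τ]. The walk exits at 0 or 131, with P(hit 131 first) = 40/131, so E[X_τ^2] = 131^2 · 40/131 + 0 = 5240. Thus E[τ] = E[X_τ^2] − E[M_τ] = 5240 − 1600 = 3640 = 40(131 − 40) = 3640.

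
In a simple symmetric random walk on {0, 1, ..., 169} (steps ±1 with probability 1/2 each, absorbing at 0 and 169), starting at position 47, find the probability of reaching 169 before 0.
P(hit 169 before 0) = 47/169

Let u_k = P(hit 169 before 0 | start at k). Then u_0 = 0, u_169 = 1, and u_k = u_{k-1}/2 + u_{k+1}/2 for 1 ≤ k ≤ 168. This harmonic recurrence is solved by u_k = k/169, giving u_47 = 47/169.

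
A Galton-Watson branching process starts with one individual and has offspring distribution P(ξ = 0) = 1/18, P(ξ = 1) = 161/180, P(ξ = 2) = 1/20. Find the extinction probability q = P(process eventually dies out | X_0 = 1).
q = 1

Mean offspring μ = 0·1/18 + 1·161/180 + 2·1/20 = 179/180 ≤ 1. For μ ≤ 1 with offspring not concentrated at 1, the Galton-Watson process goes extinct almost surely, so q = 1.
(Algebraic check: The pgf is f(s) = 1/18 + 161/180·s + 1/20·s². The extinction probability q is the smallest fixed point of f in [0, 1]. Setting s = f(s):
  1/20·s² + (161/180 − 1)·s + 1/18 = 0
  1/20·s² − (1/18 + 1/20)·s + 1/18 = 0
which factors as (s − 1)·(1/20·s − 1/18) = 0, giving roots s = 1 and s = (1/18)/(1/20) = 10/9. Since 10/9 ≥ 1, the smallest root in [0, 1] is s = 1.)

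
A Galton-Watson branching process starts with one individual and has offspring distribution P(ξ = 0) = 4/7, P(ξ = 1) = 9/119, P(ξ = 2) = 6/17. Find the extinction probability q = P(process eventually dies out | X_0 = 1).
q = 1

Mean offspring μ = 0·4/7 + 1·9/119 + 2·6/17 = 93/119 ≤ 1. For μ ≤ 1 with offspring not concentrated at 1, the Galton-Watson process goes extinct almost surely, so q = 1.
(Algebraic check: The pgf is f(s) = 4/7 + 9/119·s + 6/17·s². The extinction probability q is the smallest fixed point of f in [0, 1]. Setting s = f(s):
  6/17·s² + (9/119 − 1)·s + 4/7 = 0
  6/17·s² − (4/7 + 6/17)·s + 4/7 = 0
which factors as (s − 1)·(6/17·s − 4/7) = 0, giving roots s = 1 and s = (4/7)/(6/17) = 34/21. Since 34/21 ≥ 1, the smallest root in [0, 1] is s = 1.)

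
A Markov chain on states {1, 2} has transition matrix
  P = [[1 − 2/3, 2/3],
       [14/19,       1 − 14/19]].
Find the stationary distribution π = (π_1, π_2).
π_1 = 21/40, π_2 = 19/40

Solve πP = π with π_1 + π_2 = 1. From πP = π: π_1 · (1 − 2/3) + π_2 · 14/19 = π_1 ⇒ π_2 · 14/19 = π_1 · 2/3 ⇒ π_2/π_1 = (2/3)/(14/19) = 19/21. Together with π_1 + π_2 = 1:
  π_1 = (14/19)/(2/3 + 14/19) = (14/19)/(80/57) = 21/40,
  π_2 = (2/3)/(2/3 + 14/19) = (2/3)/(80/57) = 19/40.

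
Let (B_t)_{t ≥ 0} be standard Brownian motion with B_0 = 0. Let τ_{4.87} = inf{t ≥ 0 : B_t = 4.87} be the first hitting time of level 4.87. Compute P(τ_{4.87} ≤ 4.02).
P(τ_{4.87} ≤ 4.02) = 2(1 − Φ(4.87/√4.02)) = 2(1 − Φ(2.4289)) ≈ 0.0151

By the reflection principle for standard BM, P(τ_b ≤ t) = 2 · P(B_t ≥ b). Since B_t ~ N(0, t), P(B_t ≥ 4.87) = 1 − Φ(4.87/√t) = 1 − Φ(4.87/√4.02) = 1 − Φ(2.4289) ≈ 0.00757. Doubling: P(τ_{4.87} ≤ 4.02) ≈ 2 · 0.00757 = 0.01514 ≈ 0.0151.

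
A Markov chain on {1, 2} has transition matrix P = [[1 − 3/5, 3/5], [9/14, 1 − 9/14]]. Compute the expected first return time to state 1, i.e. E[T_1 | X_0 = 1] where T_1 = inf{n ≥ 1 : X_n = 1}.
E[T_1 | X_0 = 1] = 1/π_1 = 29/15

For an irreducible recurrent Markov chain with stationary distribution π, E[T_i | X_0 = i] = 1/π_i (Kac's formula). Here π_1 = (9/14)/(3/5 + 9/14) = (9/14)/(87/70) = 15/29, so E[T_1 | X_0 = 1] = 1/π_1 = (3/5 + 9/14)/(9/14) = (87/70)/(9/14) = 29/15.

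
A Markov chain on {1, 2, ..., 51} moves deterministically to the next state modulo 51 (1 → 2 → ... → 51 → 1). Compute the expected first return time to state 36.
E[T_36 | X_0 = 36] = 51

The chain cycles deterministically, so starting at state 36 it returns in exactly 51 steps. Equivalently, the stationary distribution is uniform π_j = 1/51 for every state j, so by Kac's formula E[T_36] = 1/π_36 = 51.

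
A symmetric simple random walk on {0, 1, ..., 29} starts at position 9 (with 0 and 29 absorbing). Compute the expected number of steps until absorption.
E[τ | X_0 = 9] = 180

Let v_k = E[τ | X_0 = k]. Boundary: v_0 = v_29 = 0. Recurrence: v_k = 1 + (v_{k-1} + v_{k+1})/2 for 1 ≤ k ≤ 28. The particular solution to v_k − (v_{k-1} + v_{k+1})/2 = 1 is v_k = −k^2. Adding homogeneous solution A + B k and matching boundaries gives v_k = k (29 − k). Substituting k = 9: v_9 = 9 · 20 = 180.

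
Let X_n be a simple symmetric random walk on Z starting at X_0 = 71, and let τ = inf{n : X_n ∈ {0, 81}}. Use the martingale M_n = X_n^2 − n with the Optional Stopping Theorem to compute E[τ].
E[τ] = 710

M_n = X_n^2 − n is a martingale (since E[X_{n+1}^2 | F_n] = X_n^2 + 1). By OST (τ has finite mean in a bounded region), E[M_τ] = E[M_0] = X_0^2 − 0 = 71^2 = 5041. Also E[M_τ] = E[X_τ^2] − E[τ]. The walk exits at 0 or 81, with P(hit 81 first) = 71/81, so E[X_τ^2] = 81^2 · 71/81 + 0 = 5751. Thus E[τ] = E[X_τ^2] − E[M_τ] = 5751 − 5041 = 710 = 71(81 − 71) = 710.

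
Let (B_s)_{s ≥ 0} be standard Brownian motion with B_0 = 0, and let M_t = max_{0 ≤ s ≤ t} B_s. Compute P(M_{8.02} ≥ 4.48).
P(M_{8.02} ≥ 4.48) = 2·P(B_{8.02} ≥ 4.48) = 2(1 − Φ(4.48/√8.02)) ≈ 0.1137

By the reflection principle for Brownian motion, P(M_t ≥ a) = 2 · P(B_t ≥ a) for a ≥ 0. Since B_t ~ N(0, t), P(B_t ≥ 4.48) = 1 − Φ(4.48/√t) = 1 − Φ(4.48/√8.02) = 1 − Φ(1.5819). So
  P(M_{8.02} ≥ 4.48) = 2(1 − Φ(1.5819)) ≈ 0.1137.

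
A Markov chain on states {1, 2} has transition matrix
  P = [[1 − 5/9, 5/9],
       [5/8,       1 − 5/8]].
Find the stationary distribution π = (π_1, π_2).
π_1 = 9/17, π_2 = 8/17

Solve πP = π with π_1 + π_2 = 1. From πP = π: π_1 · (1 − 5/9) + π_2 · 5/8 = π_1 ⇒ π_2 · 5/8 = π_1 · 5/9 ⇒ π_2/π_1 = (5/9)/(5/8) = 8/9. Together with π_1 + π_2 = 1:
  π_1 = (5/8)/(5/9 + 5/8) = (5/8)/(85/72) = 9/17,
  π_2 = (5/9)/(5/9 + 5/8) = (5/9)/(85/72) = 8/17.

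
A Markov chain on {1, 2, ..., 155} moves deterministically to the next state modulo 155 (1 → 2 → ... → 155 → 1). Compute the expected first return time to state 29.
E[T_29 | X_0 = 29] = 155

The chain cycles deterministically, so starting at state 29 it returns in exactly 155 steps. Equivalently, the stationary distribution is uniform π_j = 1/155 for every state j, so by Kac's formula E[T_29] = 1/π_29 = 155.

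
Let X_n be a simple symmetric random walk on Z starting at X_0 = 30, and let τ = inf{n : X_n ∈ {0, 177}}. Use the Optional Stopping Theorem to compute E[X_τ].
E[X_τ] = 30

X_n is a martingale and τ is a bounded-mean stopping time (indeed τ is finite a.s. with bounded expectation since the walk is in a bounded region). By the OST, E[X_τ] = E[X_0] = 30. Equivalently: E[X_τ] = 177 · P(hit 177 first) + 0 · P(hit 0 first) = 177 · (30/177) = 30.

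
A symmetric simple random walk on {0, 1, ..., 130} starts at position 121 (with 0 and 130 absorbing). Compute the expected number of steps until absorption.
E[τ | X_0 = 121] = 1089

Let v_k = E[τ | X_0 = k]. Boundary: v_0 = v_130 = 0. Recurrence: v_k = 1 + (v_{k-1} + v_{k+1})/2 for 1 ≤ k ≤ 129. The particular solution to v_k − (v_{k-1} + v_{k+1})/2 = 1 is v_k = −k^2. Adding homogeneous solution A + B k and matching boundaries gives v_k = k (130 − k). Substituting k = 121: v_121 = 121 · 9 = 1089.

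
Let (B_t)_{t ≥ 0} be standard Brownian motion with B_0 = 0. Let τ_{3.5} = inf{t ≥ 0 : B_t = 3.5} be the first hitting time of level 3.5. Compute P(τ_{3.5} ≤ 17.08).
P(τ_{3.5} ≤ 17.08) = 2(1 − Φ(3.5/√17.08)) = 2(1 − Φ(0.8469)) ≈ 0.3971

By the reflection principle for standard BM, P(τ_b ≤ t) = 2 · P(B_t ≥ b). Since B_t ~ N(0, t), P(B_t ≥ 3.5) = 1 − Φ(3.5/√t) = 1 − Φ(3.5/√17.08) = 1 − Φ(0.8469) ≈ 0.19853. Doubling: P(τ_{3.5} ≤ 17.08) ≈ 2 · 0.19853 = 0.39706 ≈ 0.3971.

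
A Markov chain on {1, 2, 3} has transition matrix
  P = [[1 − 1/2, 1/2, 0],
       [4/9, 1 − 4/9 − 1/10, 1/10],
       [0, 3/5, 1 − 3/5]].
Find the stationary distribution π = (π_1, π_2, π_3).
π = (16/37, 18/37, 3/37)

This is a birth-death chain on three states, which satisfies detailed balance: π_1 · P_{12} = π_2 · P_{21} and π_2 · P_{23} = π_3 · P_{32}.
From π_1 · 1/2 = π_2 · 4/9: π_2/π_1 = (1/2)/(4/9) = 9/8.
From π_2 · 1/10 = π_3 · 3/5: π_3/π_2 = (1/10)/(3/5) = 1/6.
Take π_1 proportional to 1; then unnormalized π = (1, 9/8, 3/16). Normalize by dividing by the sum 37/16:
  π = (16/37, 18/37, 3/37).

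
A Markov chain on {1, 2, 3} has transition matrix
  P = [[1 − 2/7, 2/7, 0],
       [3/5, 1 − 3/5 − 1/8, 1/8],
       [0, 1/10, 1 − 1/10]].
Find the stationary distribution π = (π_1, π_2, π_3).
π = (14/29, 20/87, 25/87)

This is a birth-death chain on three states, which satisfies detailed balance: π_1 · P_{12} = π_2 · P_{21} and π_2 · P_{23} = π_3 · P_{32}.
From π_1 · 2/7 = π_2 · 3/5: π_2/π_1 = (2/7)/(3/5) = 10/21.
From π_2 · 1/8 = π_3 · 1/10: π_3/π_2 = (1/8)/(1/10) = 5/4.
Take π_1 proportional to 1; then unnormalized π = (1, 10/21, 25/42). Normalize by dividing by the sum 29/14:
  π = (14/29, 20/87, 25/87).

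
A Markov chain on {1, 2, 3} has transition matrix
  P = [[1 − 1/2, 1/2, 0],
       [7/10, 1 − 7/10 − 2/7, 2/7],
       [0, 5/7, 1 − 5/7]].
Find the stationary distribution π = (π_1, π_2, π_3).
π = (1/2, 5/14, 1/7)

This is a birth-death chain on three states, which satisfies detailed balance: π_1 · P_{12} = π_2 · P_{21} and π_2 · P_{23} = π_3 · P_{32}.
From π_1 · 1/2 = π_2 · 7/10: π_2/π_1 = (1/2)/(7/10) = 5/7.
From π_2 · 2/7 = π_3 · 5/7: π_3/π_2 = (2/7)/(5/7) = 2/5.
Take π_1 proportional to 1; then unnormalized π = (1, 5/7, 2/7). Normalize by dividing by the sum 2:
  π = (1/2, 5/14, 1/7).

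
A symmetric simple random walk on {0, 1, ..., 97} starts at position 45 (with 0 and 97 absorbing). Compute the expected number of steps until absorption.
E[τ | X_0 = 45] = 2340

Let v_k = E[τ | X_0 = k]. Boundary: v_0 = v_97 = 0. Recurrence: v_k = 1 + (v_{k-1} + v_{k+1})/2 for 1 ≤ k ≤ 96. The particular solution to v_k − (v_{k-1} + v_{k+1})/2 = 1 is v_k = −k^2. Adding homogeneous solution A + B k and matching boundaries gives v_k = k (97 − k). Substituting k = 45: v_45 = 45 · 52 = 2340.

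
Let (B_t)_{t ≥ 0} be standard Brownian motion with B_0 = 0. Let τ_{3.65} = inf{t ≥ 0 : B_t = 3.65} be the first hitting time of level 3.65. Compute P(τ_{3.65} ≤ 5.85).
P(τ_{3.65} ≤ 5.85) = 2(1 − Φ(3.65/√5.85)) = 2(1 − Φ(1.5091)) ≈ 0.1313

By the reflection principle for standard BM, P(τ_b ≤ t) = 2 · P(B_t ≥ b). Since B_t ~ N(0, t), P(B_t ≥ 3.65) = 1 − Φ(3.65/√t) = 1 − Φ(3.65/√5.85) = 1 − Φ(1.5091) ≈ 0.06564. Doubling: P(τ_{3.65} ≤ 5.85) ≈ 2 · 0.06564 = 0.13128 ≈ 0.1313.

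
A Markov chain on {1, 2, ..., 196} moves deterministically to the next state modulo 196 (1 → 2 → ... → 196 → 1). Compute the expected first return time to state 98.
E[T_98 | X_0 = 98] = 196

The chain cycles deterministically, so starting at state 98 it returns in exactly 196 steps. Equivalently, the stationary distribution is uniform π_j = 1/196 for every state j, so by Kac's formula E[T_98] = 1/π_98 = 196.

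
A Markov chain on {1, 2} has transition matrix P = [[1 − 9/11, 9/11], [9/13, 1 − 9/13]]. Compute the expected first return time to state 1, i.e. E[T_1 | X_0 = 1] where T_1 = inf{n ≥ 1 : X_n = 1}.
E[T_1 | X_0 = 1] = 1/π_1 = 24/11

For an irreducible recurrent Markov chain with stationary distribution π, E[T_i | X_0 = i] = 1/π_i (Kac's formula). Here π_1 = (9/13)/(9/11 + 9/13) = (9/13)/(216/143) = 11/24, so E[T_1 | X_0 = 1] = 1/π_1 = (9/11 + 9/13)/(9/13) = (216/143)/(9/13) = 24/11.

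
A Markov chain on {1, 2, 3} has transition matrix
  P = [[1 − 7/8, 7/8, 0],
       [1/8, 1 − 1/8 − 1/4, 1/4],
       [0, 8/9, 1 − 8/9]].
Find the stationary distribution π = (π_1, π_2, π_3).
π = (32/319, 224/319, 63/319)

This is a birth-death chain on three states, which satisfies detailed balance: π_1 · P_{12} = π_2 · P_{21} and π_2 · P_{23} = π_3 · P_{32}.
From π_1 · 7/8 = π_2 · 1/8: π_2/π_1 = (7/8)/(1/8) = 7.
From π_2 · 1/4 = π_3 · 8/9: π_3/π_2 = (1/4)/(8/9) = 9/32.
Take π_1 proportional to 1; then unnormalized π = (1, 7, 63/32). Normalize by dividing by the sum 319/32:
  π = (32/319, 224/319, 63/319).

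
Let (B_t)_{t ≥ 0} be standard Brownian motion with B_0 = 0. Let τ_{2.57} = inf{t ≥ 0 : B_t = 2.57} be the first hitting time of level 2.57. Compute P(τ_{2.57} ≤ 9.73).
P(τ_{2.57} ≤ 9.73) = 2(1 − Φ(2.57/√9.73)) = 2(1 − Φ(0.8239)) ≈ 0.4100

By the reflection principle for standard BM, P(τ_b ≤ t) = 2 · P(B_t ≥ b). Since B_t ~ N(0, t), P(B_t ≥ 2.57) = 1 − Φ(2.57/√t) = 1 − Φ(2.57/√9.73) = 1 − Φ(0.8239) ≈ 0.20500. Doubling: P(τ_{2.57} ≤ 9.73) ≈ 2 · 0.20500 = 0.41000 ≈ 0.4100.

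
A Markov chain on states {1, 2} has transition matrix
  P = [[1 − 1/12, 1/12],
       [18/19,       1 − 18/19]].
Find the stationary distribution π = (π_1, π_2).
π_1 = 216/235, π_2 = 19/235

Solve πP = π with π_1 + π_2 = 1. From πP = π: π_1 · (1 − 1/12) + π_2 · 18/19 = π_1 ⇒ π_2 · 18/19 = π_1 · 1/12 ⇒ π_2/π_1 = (1/12)/(18/19) = 19/216. Together with π_1 + π_2 = 1:
  π_1 = (18/19)/(1/12 + 18/19) = (18/19)/(235/228) = 216/235,
  π_2 = (1/12)/(1/12 + 18/19) = (1/12)/(235/228) = 19/235.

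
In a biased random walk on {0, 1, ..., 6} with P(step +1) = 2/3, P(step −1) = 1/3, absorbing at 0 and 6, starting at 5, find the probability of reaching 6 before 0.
P(hit 6 before 0) = (1 − (1/2)^5) / (1 − (1/2)^6) = 62/63

Let u_k denote P(reach 6 before 0 | start at k). Boundary: u_0 = 0, u_6 = 1. Recurrence: u_k = 2/3·u_{k+1} + 1/3·u_{k-1} for 1 ≤ k ≤ 5. Try u_k = A + B·r^k with r = q/p = (1/3)/(2/3) = 1/2. Substitution satisfies the recurrence; boundary conditions give:
  u_k = (1 − r^k) / (1 − r^N) = (1 − (1/2)^5) / (1 − (1/2)^6) = 62/63.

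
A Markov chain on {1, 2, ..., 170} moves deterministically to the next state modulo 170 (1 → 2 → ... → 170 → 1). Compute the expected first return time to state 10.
E[T_10 | X_0 = 10] = 170

The chain cycles deterministically, so starting at state 10 it returns in exactly 170 steps. Equivalently, the stationary distribution is uniform π_j = 1/170 for every state j, so by Kac's formula E[T_10] = 1/π_10 = 170.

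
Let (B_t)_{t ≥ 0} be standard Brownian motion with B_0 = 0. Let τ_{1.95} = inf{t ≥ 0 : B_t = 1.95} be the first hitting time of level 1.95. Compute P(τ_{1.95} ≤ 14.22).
P(τ_{1.95} ≤ 14.22) = 2(1 − Φ(1.95/√14.22)) = 2(1 − Φ(0.5171)) ≈ 0.6051

By the reflection principle for standard BM, P(τ_b ≤ t) = 2 · P(B_t ≥ b). Since B_t ~ N(0, t), P(B_t ≥ 1.95) = 1 − Φ(1.95/√t) = 1 − Φ(1.95/√14.22) = 1 − Φ(0.5171) ≈ 0.30254. Doubling: P(τ_{1.95} ≤ 14.22) ≈ 2 · 0.30254 = 0.60508 ≈ 0.6051.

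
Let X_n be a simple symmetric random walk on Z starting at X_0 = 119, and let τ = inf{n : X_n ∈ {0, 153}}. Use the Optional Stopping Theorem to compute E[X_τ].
E[X_τ] = 119

X_n is a martingale and τ is a bounded-mean stopping time (indeed τ is finite a.s. with bounded expectation since the walk is in a bounded region). By the OST, E[X_τ] = E[X_0] = 119. Equivalently: E[X_τ] = 153 · P(hit 153 first) + 0 · P(hit 0 first) = 153 · (119/153) = 119.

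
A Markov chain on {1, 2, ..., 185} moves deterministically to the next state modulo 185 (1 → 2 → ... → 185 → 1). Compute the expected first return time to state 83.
E[T_83 | X_0 = 83] = 185

The chain cycles deterministically, so starting at state 83 it returns in exactly 185 steps. Equivalently, the stationary distribution is uniform π_j = 1/185 for every state j, so by Kac's formula E[T_83] = 1/π_83 = 185.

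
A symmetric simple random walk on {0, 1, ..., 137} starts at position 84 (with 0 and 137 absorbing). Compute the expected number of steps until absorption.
E[τ | X_0 = 84] = 4452

Let v_k = E[τ | X_0 = k]. Boundary: v_0 = v_137 = 0. Recurrence: v_k = 1 + (v_{k-1} + v_{k+1})/2 for 1 ≤ k ≤ 136. The particular solution to v_k − (v_{k-1} + v_{k+1})/2 = 1 is v_k = −k^2. Adding homogeneous solution A + B k and matching boundaries gives v_k = k (137 − k). Substituting k = 84: v_84 = 84 · 53 = 4452.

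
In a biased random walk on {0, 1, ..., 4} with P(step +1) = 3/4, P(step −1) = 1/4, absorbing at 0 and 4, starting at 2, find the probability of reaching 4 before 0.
P(hit 4 before 0) = (1 − (1/3)^2) / (1 − (1/3)^4) = 9/10

Let u_k denote P(reach 4 before 0 | start at k). Boundary: u_0 = 0, u_4 = 1. Recurrence: u_k = 3/4·u_{k+1} + 1/4·u_{k-1} for 1 ≤ k ≤ 3. Try u_k = A + B·r^k with r = q/p = (1/4)/(3/4) = 1/3. Substitution satisfies the recurrence; boundary conditions give:
  u_k = (1 − r^k) / (1 − r^N) = (1 − (1/3)^2) / (1 − (1/3)^4) = 9/10.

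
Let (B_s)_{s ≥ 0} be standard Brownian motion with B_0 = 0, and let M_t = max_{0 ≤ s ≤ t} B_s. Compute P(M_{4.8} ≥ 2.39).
P(M_{4.8} ≥ 2.39) = 2·P(B_{4.8} ≥ 2.39) = 2(1 − Φ(2.39/√4.8)) ≈ 0.2753

By the reflection principle for Brownian motion, P(M_t ≥ a) = 2 · P(B_t ≥ a) for a ≥ 0. Since B_t ~ N(0, t), P(B_t ≥ 2.39) = 1 − Φ(2.39/√t) = 1 − Φ(2.39/√4.8) = 1 − Φ(1.0909). So
  P(M_{4.8} ≥ 2.39) = 2(1 − Φ(1.0909)) ≈ 0.2753.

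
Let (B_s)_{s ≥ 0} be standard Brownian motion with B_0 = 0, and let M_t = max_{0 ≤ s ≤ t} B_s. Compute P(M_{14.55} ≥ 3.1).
P(M_{14.55} ≥ 3.1) = 2·P(B_{14.55} ≥ 3.1) = 2(1 − Φ(3.1/√14.55)) ≈ 0.4164

By the reflection principle for Brownian motion, P(M_t ≥ a) = 2 · P(B_t ≥ a) for a ≥ 0. Since B_t ~ N(0, t), P(B_t ≥ 3.1) = 1 − Φ(3.1/√t) = 1 − Φ(3.1/√14.55) = 1 − Φ(0.8127). So
  P(M_{14.55} ≥ 3.1) = 2(1 − Φ(0.8127)) ≈ 0.4164.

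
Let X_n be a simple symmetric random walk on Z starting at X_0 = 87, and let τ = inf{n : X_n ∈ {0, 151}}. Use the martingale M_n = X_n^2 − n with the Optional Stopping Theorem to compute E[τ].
E[τ] = 5568

M_n = X_n^2 − n is a martingale (since E[X_{n+1}^2 | F_n] = X_n^2 + 1). By OST (τ has finite mean in a bounded region), E[M_τ] = E[M_0] = X_0^2 − 0 = 87^2 = 7569. Also E[M_τ] = E[X_τ^2] − E[τ]. The walk exits at 0 or 151, with P(hit 151 first) = 87/151, so E[X_τ^2] = 151^2 · 87/151 + 0 = 13137. Thus E[τ] = E[X_τ^2] − E[M_τ] = 13137 − 7569 = 5568 = 87(151 − 87) = 5568.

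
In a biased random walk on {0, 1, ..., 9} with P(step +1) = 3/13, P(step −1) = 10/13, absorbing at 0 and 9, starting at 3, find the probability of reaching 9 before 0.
P(hit 9 before 0) = (1 − (10/3)^3) / (1 − (10/3)^9) = 729/1027729

Let u_k denote P(reach 9 before 0 | start at k). Boundary: u_0 = 0, u_9 = 1. Recurrence: u_k = 3/13·u_{k+1} + 10/13·u_{k-1} for 1 ≤ k ≤ 8. Try u_k = A + B·r^k with r = q/p = (10/13)/(3/13) = 10/3. Substitution satisfies the recurrence; boundary conditions give:
  u_k = (1 − r^k) / (1 − r^N) = (1 − (10/3)^3) / (1 − (10/3)^9) = 729/1027729.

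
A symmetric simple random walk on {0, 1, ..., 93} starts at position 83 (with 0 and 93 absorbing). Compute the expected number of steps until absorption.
E[τ | X_0 = 83] = 830

Let v_k = E[τ | X_0 = k]. Boundary: v_0 = v_93 = 0. Recurrence: v_k = 1 + (v_{k-1} + v_{k+1})/2 for 1 ≤ k ≤ 92. The particular solution to v_k − (v_{k-1} + v_{k+1})/2 = 1 is v_k = −k^2. Adding homogeneous solution A + B k and matching boundaries gives v_k = k (93 − k). Substituting k = 83: v_83 = 83 · 10 = 830.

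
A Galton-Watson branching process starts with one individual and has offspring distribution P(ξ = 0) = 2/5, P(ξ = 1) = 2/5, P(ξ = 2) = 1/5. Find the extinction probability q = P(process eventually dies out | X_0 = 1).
q = 1

Mean offspring μ = 0·2/5 + 1·2/5 + 2·1/5 = 4/5 ≤ 1. For μ ≤ 1 with offspring not concentrated at 1, the Galton-Watson process goes extinct almost surely, so q = 1.
(Algebraic check: The pgf is f(s) = 2/5 + 2/5·s + 1/5·s². The extinction probability q is the smallest fixed point of f in [0, 1]. Setting s = f(s):
  1/5·s² + (2/5 − 1)·s + 2/5 = 0
  1/5·s² − (2/5 + 1/5)·s + 2/5 = 0
which factors as (s − 1)·(1/5·s − 2/5) = 0, giving roots s = 1 and s = (2/5)/(1/5) = 2. Since 2 ≥ 1, the smallest root in [0, 1] is s = 1.)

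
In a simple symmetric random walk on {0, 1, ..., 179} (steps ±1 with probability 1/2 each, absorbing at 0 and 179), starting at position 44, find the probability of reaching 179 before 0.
P(hit 179 before 0) = 44/179

Let u_k = P(hit 179 before 0 | start at k). Then u_0 = 0, u_179 = 1, and u_k = u_{k-1}/2 + u_{k+1}/2 for 1 ≤ k ≤ 178. This harmonic recurrence is solved by u_k = k/179, giving u_44 = 44/179.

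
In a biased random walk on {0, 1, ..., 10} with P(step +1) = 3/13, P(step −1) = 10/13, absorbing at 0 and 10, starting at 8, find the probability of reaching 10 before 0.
P(hit 10 before 0) = (1 − (10/3)^8) / (1 − (10/3)^10) = 9889461/109889461

Let u_k denote P(reach 10 before 0 | start at k). Boundary: u_0 = 0, u_10 = 1. Recurrence: u_k = 3/13·u_{k+1} + 10/13·u_{k-1} for 1 ≤ k ≤ 9. Try u_k = A + B·r^k with r = q/p = (10/13)/(3/13) = 10/3. Substitution satisfies the recurrence; boundary conditions give:
  u_k = (1 − r^k) / (1 − r^N) = (1 − (10/3)^8) / (1 − (10/3)^10) = 9889461/109889461.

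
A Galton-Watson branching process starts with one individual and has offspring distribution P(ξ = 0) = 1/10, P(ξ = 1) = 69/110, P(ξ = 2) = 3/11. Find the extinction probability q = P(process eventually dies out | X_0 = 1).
q = 11/30

The pgf is f(s) = 1/10 + 69/110·s + 3/11·s². The extinction probability q is the smallest fixed point of f in [0, 1]. Setting s = f(s):
  3/11·s² + (69/110 − 1)·s + 1/10 = 0
  3/11·s² − (1/10 + 3/11)·s + 1/10 = 0
which factors as (s − 1)·(3/11·s − 1/10) = 0, giving roots s = 1 and s = (1/10)/(3/11) = 11/30.
Mean offspring μ = 69/110 + 2·3/11 = 129/110 > 1 (supercritical), so q < 1. The extinction probability is the smaller root: q = (1/10)/(3/11) = 11/30.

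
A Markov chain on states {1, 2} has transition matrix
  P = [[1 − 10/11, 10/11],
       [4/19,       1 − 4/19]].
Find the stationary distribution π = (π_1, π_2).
π_1 = 22/117, π_2 = 95/117

Solve πP = π with π_1 + π_2 = 1. From πP = π: π_1 · (1 − 10/11) + π_2 · 4/19 = π_1 ⇒ π_2 · 4/19 = π_1 · 10/11 ⇒ π_2/π_1 = (10/11)/(4/19) = 95/22. Together with π_1 + π_2 = 1:
  π_1 = (4/19)/(10/11 + 4/19) = (4/19)/(234/209) = 22/117,
  π_2 = (10/11)/(10/11 + 4/19) = (10/11)/(234/209) = 95/117.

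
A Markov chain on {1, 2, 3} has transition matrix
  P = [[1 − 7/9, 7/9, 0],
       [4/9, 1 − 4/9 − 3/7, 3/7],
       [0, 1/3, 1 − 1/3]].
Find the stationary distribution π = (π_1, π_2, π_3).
π = (1/5, 7/20, 9/20)

This is a birth-death chain on three states, which satisfies detailed balance: π_1 · P_{12} = π_2 · P_{21} and π_2 · P_{23} = π_3 · P_{32}.
From π_1 · 7/9 = π_2 · 4/9: π_2/π_1 = (7/9)/(4/9) = 7/4.
From π_2 · 3/7 = π_3 · 1/3: π_3/π_2 = (3/7)/(1/3) = 9/7.
Take π_1 proportional to 1; then unnormalized π = (1, 7/4, 9/4). Normalize by dividing by the sum 5:
  π = (1/5, 7/20, 9/20).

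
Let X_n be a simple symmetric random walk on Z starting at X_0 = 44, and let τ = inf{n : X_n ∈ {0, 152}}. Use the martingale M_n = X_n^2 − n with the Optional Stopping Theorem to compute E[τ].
E[τ] = 4752

M_n = X_n^2 − n is a martingale (since E[X_{n+1}^2 | F_n] = X_n^2 + 1). By OST (τ has finite mean in a bounded region), E[M_τ] = E[M_0] = X_0^2 − 0 = 44^2 = 1936. Also E[M_τ] = E[X_τ^2] − E[τ]. The walk exits at 0 or 152, with P(hit 152 first) = 44/152, so E[X_τ^2] = 152^2 · 44/152 + 0 = 6688. Thus E[τ] = E[X_τ^2] − E[M_τ] = 6688 − 1936 = 4752 = 44(152 − 44) = 4752.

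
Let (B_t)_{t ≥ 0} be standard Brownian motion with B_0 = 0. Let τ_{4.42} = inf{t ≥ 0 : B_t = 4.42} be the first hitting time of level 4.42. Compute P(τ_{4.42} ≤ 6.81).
P(τ_{4.42} ≤ 6.81) = 2(1 − Φ(4.42/√6.81)) = 2(1 − Φ(1.6937)) ≈ 0.0903

By the reflection principle for standard BM, P(τ_b ≤ t) = 2 · P(B_t ≥ b). Since B_t ~ N(0, t), P(B_t ≥ 4.42) = 1 − Φ(4.42/√t) = 1 − Φ(4.42/√6.81) = 1 − Φ(1.6937) ≈ 0.04516. Doubling: P(τ_{4.42} ≤ 6.81) ≈ 2 · 0.04516 = 0.09032 ≈ 0.0903.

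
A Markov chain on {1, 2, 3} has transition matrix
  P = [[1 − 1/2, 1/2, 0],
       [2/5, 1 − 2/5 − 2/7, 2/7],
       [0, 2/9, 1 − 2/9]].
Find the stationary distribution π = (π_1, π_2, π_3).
π = (7/27, 35/108, 5/12)

This is a birth-death chain on three states, which satisfies detailed balance: π_1 · P_{12} = π_2 · P_{21} and π_2 · P_{23} = π_3 · P_{32}.
From π_1 · 1/2 = π_2 · 2/5: π_2/π_1 = (1/2)/(2/5) = 5/4.
From π_2 · 2/7 = π_3 · 2/9: π_3/π_2 = (2/7)/(2/9) = 9/7.
Take π_1 proportional to 1; then unnormalized π = (1, 5/4, 45/28). Normalize by dividing by the sum 27/7:
  π = (7/27, 35/108, 5/12).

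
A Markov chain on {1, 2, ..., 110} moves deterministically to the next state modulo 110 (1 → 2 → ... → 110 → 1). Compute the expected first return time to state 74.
E[T_74 | X_0 = 74] = 110

The chain cycles deterministically, so starting at state 74 it returns in exactly 110 steps. Equivalently, the stationary distribution is uniform π_j = 1/110 for every state j, so by Kac's formula E[T_74] = 1/π_74 = 110.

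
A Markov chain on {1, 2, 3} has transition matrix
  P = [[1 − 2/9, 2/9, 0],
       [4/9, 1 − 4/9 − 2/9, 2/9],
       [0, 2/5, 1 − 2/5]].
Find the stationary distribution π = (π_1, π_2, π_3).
π = (9/16, 9/32, 5/32)

This is a birth-death chain on three states, which satisfies detailed balance: π_1 · P_{12} = π_2 · P_{21} and π_2 · P_{23} = π_3 · P_{32}.
From π_1 · 2/9 = π_2 · 4/9: π_2/π_1 = (2/9)/(4/9) = 1/2.
From π_2 · 2/9 = π_3 · 2/5: π_3/π_2 = (2/9)/(2/5) = 5/9.
Take π_1 proportional to 1; then unnormalized π = (1, 1/2, 5/18). Normalize by dividing by the sum 16/9:
  π = (9/16, 9/32, 5/32).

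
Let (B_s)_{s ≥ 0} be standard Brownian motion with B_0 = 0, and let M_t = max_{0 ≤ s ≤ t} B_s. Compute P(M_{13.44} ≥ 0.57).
P(M_{13.44} ≥ 0.57) = 2·P(B_{13.44} ≥ 0.57) = 2(1 − Φ(0.57/√13.44)) ≈ 0.8764

By the reflection principle for Brownian motion, P(M_t ≥ a) = 2 · P(B_t ≥ a) for a ≥ 0. Since B_t ~ N(0, t), P(B_t ≥ 0.57) = 1 − Φ(0.57/√t) = 1 − Φ(0.57/√13.44) = 1 − Φ(0.1555). So
  P(M_{13.44} ≥ 0.57) = 2(1 − Φ(0.1555)) ≈ 0.8764.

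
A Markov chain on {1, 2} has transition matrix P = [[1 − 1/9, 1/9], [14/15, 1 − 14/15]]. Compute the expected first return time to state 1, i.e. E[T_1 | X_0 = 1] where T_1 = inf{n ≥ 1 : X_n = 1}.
E[T_1 | X_0 = 1] = 1/π_1 = 47/42

For an irreducible recurrent Markov chain with stationary distribution π, E[T_i | X_0 = i] = 1/π_i (Kac's formula). Here π_1 = (14/15)/(1/9 + 14/15) = (14/15)/(47/45) = 42/47, so E[T_1 | X_0 = 1] = 1/π_1 = (1/9 + 14/15)/(14/15) = (47/45)/(14/15) = 47/42.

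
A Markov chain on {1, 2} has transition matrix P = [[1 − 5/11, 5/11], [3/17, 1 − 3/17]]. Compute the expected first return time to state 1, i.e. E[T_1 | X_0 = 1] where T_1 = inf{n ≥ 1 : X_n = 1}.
E[T_1 | X_0 = 1] = 1/π_1 = 118/33

For an irreducible recurrent Markov chain with stationary distribution π, E[T_i | X_0 = i] = 1/π_i (Kac's formula). Here π_1 = (3/17)/(5/11 + 3/17) = (3/17)/(118/187) = 33/118, so E[T_1 | X_0 = 1] = 1/π_1 = (5/11 + 3/17)/(3/17) = (118/187)/(3/17) = 118/33.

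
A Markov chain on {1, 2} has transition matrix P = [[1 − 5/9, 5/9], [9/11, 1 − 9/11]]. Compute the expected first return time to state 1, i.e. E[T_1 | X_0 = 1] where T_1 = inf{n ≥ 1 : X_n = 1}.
E[T_1 | X_0 = 1] = 1/π_1 = 136/81

For an irreducible recurrent Markov chain with stationary distribution π, E[T_i | X_0 = i] = 1/π_i (Kac's formula). Here π_1 = (9/11)/(5/9 + 9/11) = (9/11)/(136/99) = 81/136, so E[T_1 | X_0 = 1] = 1/π_1 = (5/9 + 9/11)/(9/11) = (136/99)/(9/11) = 136/81.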